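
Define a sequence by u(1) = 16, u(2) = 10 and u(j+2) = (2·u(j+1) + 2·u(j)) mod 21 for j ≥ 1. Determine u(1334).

u(1) = 16; u(2) = 10; u(3) = 10; u(4) = 19; u(5) = 16; u(6) = 7; u(7) = 4; u(8) = 1; u(9) = 10; u(10) = 1; u(11) = 1; u(12) = 4; u(13) = 10; u(14) = 7; u(15) = 13; u(16) = 19; u(17) = 1; u(18) = 19; u(19) = 19; u(20) = 13; u(21) = 1; u(22) = 7; u(23) = 16; u(24) = 4; u(25) = 19; u(26) = 4; u(27) = 4; u(28) = 16; u(29) = 19; u(30) = 7; u(31) = 10; u(32) = 13; u(33) = 4; u(34) = 13; u(35) = 13; u(36) = 10; u(37) = 4; u(38) = 7; u(39) = 1; u(40) = 16; u(41) = 13; u(42) = 16; u(43) = 16; u(44) = 1; u(45) = 13; u(46) = 7; u(47) = 19; u(48) = 10; u(49) = 16; u(50) = 10.
The sequence repeats with period 48.
So u(1334) = u(1 + ((1334-1) mod 48)) = u(38) = 7.

7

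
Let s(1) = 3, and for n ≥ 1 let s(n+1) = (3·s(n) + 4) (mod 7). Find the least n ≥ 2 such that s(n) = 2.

6

Computing terms: s(1) = 3,  s(2) = 6,  s(3) = 1,  s(4) = 0,  s(5) = 4,  s(6) = 2,  s(7) = 3.
Since s(7) = s(1) = 3, the sequence is periodic with period 6.
The value 2 first appears (with n ≥ 2) at s(6).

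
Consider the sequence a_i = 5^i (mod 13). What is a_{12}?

Computing terms: a_0 = 1,  a_1 = 5,  a_2 = 12,  a_3 = 8,  a_4 = 1.
The sequence repeats with period 4.
(12 - 0) mod 4 = 0, so a_{12} = a_0 = 1.

1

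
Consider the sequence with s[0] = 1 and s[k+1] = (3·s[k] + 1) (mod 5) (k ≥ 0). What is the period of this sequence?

s[0] = 1,  s[1] = 4,  s[2] = 3,  s[3] = 0,  s[4] = 1.
The sequence repeats with period 4.

4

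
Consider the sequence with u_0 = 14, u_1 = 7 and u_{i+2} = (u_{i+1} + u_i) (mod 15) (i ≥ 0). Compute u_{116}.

4

Computing terms: u_0 = 14; u_1 = 7; u_2 = 6; u_3 = 13; u_4 = 4; u_5 = 2; u_6 = 6; u_7 = 8; u_8 = 14; u_9 = 7.
The sequence repeats with period 8.
So u_{116} = u_{0 + ((116-0) mod 8)} = u_4 = 4.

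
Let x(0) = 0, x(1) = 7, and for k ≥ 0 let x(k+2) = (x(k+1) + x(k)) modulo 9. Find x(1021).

Listing terms: x(0) = 0, x(1) = 7, x(2) = 7, x(3) = 5, x(4) = 3, x(5) = 8, x(6) = 2, x(7) = 1, x(8) = 3, x(9) = 4, x(10) = 7, x(11) = 2, x(12) = 0, x(13) = 2, x(14) = 2, x(15) = 4, x(16) = 6, x(17) = 1, x(18) = 7, x(19) = 8, x(20) = 6, x(21) = 5, x(22) = 2, x(23) = 7, x(24) = 0, x(25) = 7.
Since (x(24), x(25)) = (x(0), x(1)) = (0, 7) (two consecutive terms determine the rest), the sequence is periodic with period 24.
(1021 - 0) mod 24 = 13, so x(1021) = x(13) = 2.

2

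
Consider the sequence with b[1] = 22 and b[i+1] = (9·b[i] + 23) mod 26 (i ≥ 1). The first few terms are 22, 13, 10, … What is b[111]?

10

b[1] = 22, b[2] = 13, b[3] = 10, b[4] = 9, b[5] = 0, b[6] = 23, b[7] = 22.
The sequence repeats with period 6.
(111 - 1) mod 6 = 2, so b[111] = b[3] = 10.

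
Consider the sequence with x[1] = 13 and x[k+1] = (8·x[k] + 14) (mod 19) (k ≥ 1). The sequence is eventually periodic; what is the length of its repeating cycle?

Computing terms: x[1] = 13, x[2] = 4, x[3] = 8, x[4] = 2, x[5] = 11, x[6] = 7, x[7] = 13.
The sequence repeats with period 6.

6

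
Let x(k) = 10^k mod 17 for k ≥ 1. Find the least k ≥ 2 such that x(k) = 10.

Computing terms: x(1) = 10; x(2) = 15; x(3) = 14; x(4) = 4; x(5) = 6; x(6) = 9; x(7) = 5; x(8) = 16; x(9) = 7; x(10) = 2; x(11) = 3; x(12) = 13; x(13) = 11; x(14) = 8; x(15) = 12; x(16) = 1; x(17) = 10.
The sequence repeats with period 16.
The value 10 next appears (with k ≥ 2) at x(17).

17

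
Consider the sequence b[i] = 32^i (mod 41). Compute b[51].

9

b[0] = 1,  b[1] = 32,  b[2] = 40,  b[3] = 9,  b[4] = 1.
The sequence repeats with period 4.
(51 - 0) mod 4 = 3, so b[51] = b[3] = 9.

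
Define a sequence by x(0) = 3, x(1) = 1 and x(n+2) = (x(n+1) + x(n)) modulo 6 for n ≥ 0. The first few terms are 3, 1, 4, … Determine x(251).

2

We have x(0) = 3; x(1) = 1; x(2) = 4; x(3) = 5; x(4) = 3; x(5) = 2; x(6) = 5; x(7) = 1; x(8) = 0; x(9) = 1; x(10) = 1; x(11) = 2; x(12) = 3; x(13) = 5; x(14) = 2; x(15) = 1; x(16) = 3; x(17) = 4; x(18) = 1; x(19) = 5; x(20) = 0; x(21) = 5; x(22) = 5; x(23) = 4; x(24) = 3; x(25) = 1.
Since (x(24), x(25)) = (x(0), x(1)) = (3, 1) (two consecutive terms determine the rest), the sequence is periodic with period 24.
So x(251) = x(0 + ((251-0) mod 24)) = x(11) = 2.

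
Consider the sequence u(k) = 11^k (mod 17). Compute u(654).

u(1) = 11,  u(2) = 2,  u(3) = 5,  u(4) = 4,  u(5) = 10,  u(6) = 8,  u(7) = 3,  u(8) = 16,  u(9) = 6,  u(10) = 15,  u(11) = 12,  u(12) = 13,  u(13) = 7,  u(14) = 9,  u(15) = 14,  u(16) = 1,  u(17) = 11.
The sequence repeats with period 16.
So u(654) = u(1 + ((654-1) mod 16)) = u(14) = 9.

9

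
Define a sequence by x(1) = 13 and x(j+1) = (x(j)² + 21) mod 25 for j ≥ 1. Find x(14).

We have x(1) = 13, x(2) = 15, x(3) = 21, x(4) = 12, x(5) = 15.
Since x(5) = x(2) = 15, the sequence is eventually periodic: after a pre-period of length 1 it cycles with period 3.
For j ≥ 2, x(j) depends only on (j - 2) mod 3. (14 - 2) mod 3 = 0, so x(14) = x(2) = 15.

15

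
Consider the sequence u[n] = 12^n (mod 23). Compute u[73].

We have u[1] = 12, u[2] = 6, u[3] = 3, u[4] = 13, u[5] = 18, u[6] = 9, u[7] = 16, u[8] = 8, u[9] = 4, u[10] = 2, u[11] = 1, u[12] = 12.
The sequence repeats with period 11.
(73 - 1) mod 11 = 6, so u[73] = u[7] = 16.

16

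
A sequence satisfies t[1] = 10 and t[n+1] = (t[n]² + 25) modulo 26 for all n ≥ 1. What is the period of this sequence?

6

We have t[1] = 10; t[2] = 21; t[3] = 24; t[4] = 3; t[5] = 8; t[6] = 11; t[7] = 16; t[8] = 21.
Since t[8] = t[2] = 21, the sequence is eventually periodic: after a pre-period of length 1 it cycles with period 6.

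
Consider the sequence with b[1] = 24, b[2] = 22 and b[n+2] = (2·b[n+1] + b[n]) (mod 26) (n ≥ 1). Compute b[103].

We have b[1] = 24,  b[2] = 22,  b[3] = 16,  b[4] = 2,  b[5] = 20,  b[6] = 16,  b[7] = 0,  b[8] = 16,  b[9] = 6,  b[10] = 2,  b[11] = 10,  b[12] = 22,  b[13] = 2,  b[14] = 0,  b[15] = 2,  b[16] = 4,  b[17] = 10,  b[18] = 24,  b[19] = 6,  b[20] = 10,  b[21] = 0,  b[22] = 10,  b[23] = 20,  b[24] = 24,  b[25] = 16,  b[26] = 4,  b[27] = 24,  b[28] = 0,  b[29] = 24,  b[30] = 22.
Since (b[29], b[30]) = (b[1], b[2]) = (24, 22) (two consecutive terms determine the rest), the sequence is periodic with period 28.
So b[103] = b[1 + ((103-1) mod 28)] = b[19] = 6.

6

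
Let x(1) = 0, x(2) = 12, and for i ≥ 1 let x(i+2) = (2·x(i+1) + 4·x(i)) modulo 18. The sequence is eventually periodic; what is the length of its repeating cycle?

Listing terms: x(1) = 0, x(2) = 12, x(3) = 6, x(4) = 6, x(5) = 0, x(6) = 6, x(7) = 12, x(8) = 12, x(9) = 0, x(10) = 12.
Since (x(9), x(10)) = (x(1), x(2)) = (0, 12) (two consecutive terms determine the rest), the sequence is periodic with period 8.

8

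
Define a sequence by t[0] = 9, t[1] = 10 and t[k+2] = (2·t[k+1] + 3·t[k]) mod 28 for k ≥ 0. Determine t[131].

t[0] = 9, t[1] = 10, t[2] = 19, t[3] = 12, t[4] = 25, t[5] = 2, t[6] = 23, t[7] = 24, t[8] = 5, t[9] = 26, t[10] = 11, t[11] = 16, t[12] = 9, t[13] = 10.
Since (t[12], t[13]) = (t[0], t[1]) = (9, 10) (two consecutive terms determine the rest), the sequence is periodic with period 12.
(131 - 0) mod 12 = 11, so t[131] = t[11] = 16.

16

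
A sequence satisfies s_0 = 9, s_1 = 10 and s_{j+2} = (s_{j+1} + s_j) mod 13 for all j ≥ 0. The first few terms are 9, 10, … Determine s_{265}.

12

s_0 = 9, s_1 = 10, s_2 = 6, s_3 = 3, s_4 = 9, s_5 = 12, s_6 = 8, s_7 = 7, s_8 = 2, s_9 = 9, s_{10} = 11, s_{11} = 7, s_{12} = 5, s_{13} = 12, s_{14} = 4, s_{15} = 3, s_{16} = 7, s_{17} = 10, s_{18} = 4, s_{19} = 1, s_{20} = 5, s_{21} = 6, s_{22} = 11, s_{23} = 4, s_{24} = 2, s_{25} = 6, s_{26} = 8, s_{27} = 1, s_{28} = 9, s_{29} = 10.
Since (s_{28}, s_{29}) = (s_0, s_1) = (9, 10) (two consecutive terms determine the rest), the sequence is periodic with period 28.
(265 - 0) mod 28 = 13, so s_{265} = s_{13} = 12.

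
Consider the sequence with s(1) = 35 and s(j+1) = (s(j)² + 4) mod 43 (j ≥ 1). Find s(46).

25

We have s(1) = 35, s(2) = 25, s(3) = 27, s(4) = 2, s(5) = 8, s(6) = 25.
Since s(6) = s(2) = 25, the sequence is eventually periodic: after a pre-period of length 1 it cycles with period 4.
For j ≥ 2, s(j) depends only on (j - 2) mod 4. (46 - 2) mod 4 = 0, so s(46) = s(2) = 25.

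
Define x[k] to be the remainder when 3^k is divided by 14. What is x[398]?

9

We have x[1] = 3, x[2] = 9, x[3] = 13, x[4] = 11, x[5] = 5, x[6] = 1, x[7] = 3.
Since x[7] = x[1] = 3, the sequence is periodic with period 6.
(398 - 1) mod 6 = 1, so x[398] = x[2] = 9.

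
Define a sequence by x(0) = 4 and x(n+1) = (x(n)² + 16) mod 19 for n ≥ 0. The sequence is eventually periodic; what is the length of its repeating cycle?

We have x(0) = 4,  x(1) = 13,  x(2) = 14,  x(3) = 3,  x(4) = 6,  x(5) = 14.
Since x(5) = x(2) = 14, the sequence is eventually periodic: after a pre-period of length 2 it cycles with period 3.

3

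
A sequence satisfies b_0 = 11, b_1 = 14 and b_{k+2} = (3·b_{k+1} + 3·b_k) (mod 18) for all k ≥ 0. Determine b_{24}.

Computing terms: b_0 = 11,  b_1 = 14,  b_2 = 3,  b_3 = 15,  b_4 = 0,  b_5 = 9,  b_6 = 9,  b_7 = 0,  b_8 = 9.
Since (b_7, b_8) = (b_4, b_5) = (0, 9) (two consecutive terms determine the rest), the sequence is eventually periodic: after a pre-period of length 4 it cycles with period 3.
For k ≥ 4, b_k depends only on (k - 4) mod 3. (24 - 4) mod 3 = 2, so b_{24} = b_6 = 9.

9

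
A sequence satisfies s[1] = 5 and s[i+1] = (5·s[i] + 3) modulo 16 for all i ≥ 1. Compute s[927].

We have s[1] = 5; s[2] = 12; s[3] = 15; s[4] = 14; s[5] = 9; s[6] = 0; s[7] = 3; s[8] = 2; s[9] = 13; s[10] = 4; s[11] = 7; s[12] = 6; s[13] = 1; s[14] = 8; s[15] = 11; s[16] = 10; s[17] = 5.
The sequence repeats with period 16.
So s[927] = s[1 + ((927-1) mod 16)] = s[15] = 11.

11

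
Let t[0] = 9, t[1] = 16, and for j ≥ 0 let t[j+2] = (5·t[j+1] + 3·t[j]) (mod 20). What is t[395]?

We have t[0] = 9; t[1] = 16; t[2] = 7; t[3] = 3; t[4] = 16; t[5] = 9; t[6] = 13; t[7] = 12; t[8] = 19; t[9] = 11; t[10] = 12; t[11] = 13; t[12] = 1; t[13] = 4; t[14] = 3; t[15] = 7; t[16] = 4; t[17] = 1; t[18] = 17; t[19] = 8; t[20] = 11; t[21] = 19; t[22] = 8; t[23] = 17; t[24] = 9; t[25] = 16.
The sequence repeats with period 24.
So t[395] = t[0 + ((395-0) mod 24)] = t[11] = 13.

13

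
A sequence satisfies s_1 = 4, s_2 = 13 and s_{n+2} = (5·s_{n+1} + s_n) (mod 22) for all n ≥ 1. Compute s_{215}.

17

Listing terms: s_1 = 4; s_2 = 13; s_3 = 3; s_4 = 6; s_5 = 11; s_6 = 17; s_7 = 8; s_8 = 13; s_9 = 7; s_{10} = 4; s_{11} = 5; s_{12} = 7; s_{13} = 18; s_{14} = 9; s_{15} = 19; s_{16} = 16; s_{17} = 11; s_{18} = 5; s_{19} = 14; s_{20} = 9; s_{21} = 15; s_{22} = 18; s_{23} = 17; s_{24} = 15; s_{25} = 4; s_{26} = 13.
Since (s_{25}, s_{26}) = (s_1, s_2) = (4, 13) (two consecutive terms determine the rest), the sequence is periodic with period 24.
So s_{215} = s_{1 + ((215-1) mod 24)} = s_{23} = 17.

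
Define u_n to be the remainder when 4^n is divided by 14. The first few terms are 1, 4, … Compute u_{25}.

4

Listing terms: u_0 = 1,  u_1 = 4,  u_2 = 2,  u_3 = 8,  u_4 = 4.
Since u_4 = u_1 = 4, the sequence is eventually periodic: after a pre-period of length 1 it cycles with period 3.
For n ≥ 1, u_n depends only on (n - 1) mod 3. (25 - 1) mod 3 = 0, so u_{25} = u_1 = 4.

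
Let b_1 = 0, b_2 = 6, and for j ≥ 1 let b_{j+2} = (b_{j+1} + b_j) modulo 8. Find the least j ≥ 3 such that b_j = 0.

7

Computing terms: b_1 = 0, b_2 = 6, b_3 = 6, b_4 = 4, b_5 = 2, b_6 = 6, b_7 = 0, b_8 = 6.
Since (b_7, b_8) = (b_1, b_2) = (0, 6) (two consecutive terms determine the rest), the sequence is periodic with period 6.
The value 0 next appears (with j ≥ 3) at b_7.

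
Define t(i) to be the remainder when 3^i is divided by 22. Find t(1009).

We have t(1) = 3; t(2) = 9; t(3) = 5; t(4) = 15; t(5) = 1; t(6) = 3.
The sequence repeats with period 5.
So t(1009) = t(1 + ((1009-1) mod 5)) = t(4) = 15.

15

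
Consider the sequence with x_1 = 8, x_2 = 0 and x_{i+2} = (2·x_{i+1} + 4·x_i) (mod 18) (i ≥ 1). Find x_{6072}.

14

We have x_1 = 8, x_2 = 0, x_3 = 14, x_4 = 10, x_5 = 4, x_6 = 12, x_7 = 4, x_8 = 2, x_9 = 2, x_{10} = 12, x_{11} = 14, x_{12} = 4, x_{13} = 10, x_{14} = 0, x_{15} = 4, x_{16} = 8, x_{17} = 14, x_{18} = 6, x_{19} = 14, x_{20} = 16, x_{21} = 16, x_{22} = 6, x_{23} = 4, x_{24} = 14, x_{25} = 8, x_{26} = 0.
Since (x_{25}, x_{26}) = (x_1, x_2) = (8, 0) (two consecutive terms determine the rest), the sequence is periodic with period 24.
So x_{6072} = x_{1 + ((6072-1) mod 24)} = x_{24} = 14.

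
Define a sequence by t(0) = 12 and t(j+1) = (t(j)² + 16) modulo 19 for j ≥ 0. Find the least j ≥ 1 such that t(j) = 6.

6

We have t(0) = 12,  t(1) = 8,  t(2) = 4,  t(3) = 13,  t(4) = 14,  t(5) = 3,  t(6) = 6,  t(7) = 14.
Since t(7) = t(4) = 14, the sequence is eventually periodic: after a pre-period of length 4 it cycles with period 3.
The value 6 first appears (with j ≥ 1) at t(6).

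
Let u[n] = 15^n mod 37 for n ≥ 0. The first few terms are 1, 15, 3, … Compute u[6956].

7

We have u[0] = 1,  u[1] = 15,  u[2] = 3,  u[3] = 8,  u[4] = 9,  u[5] = 24,  u[6] = 27,  u[7] = 35,  u[8] = 7,  u[9] = 31,  u[10] = 21,  u[11] = 19,  u[12] = 26,  u[13] = 20,  u[14] = 4,  u[15] = 23,  u[16] = 12,  u[17] = 32,  u[18] = 36,  u[19] = 22,  u[20] = 34,  u[21] = 29,  u[22] = 28,  u[23] = 13,  u[24] = 10,  u[25] = 2,  u[26] = 30,  u[27] = 6,  u[28] = 16,  u[29] = 18,  u[30] = 11,  u[31] = 17,  u[32] = 33,  u[33] = 14,  u[34] = 25,  u[35] = 5,  u[36] = 1.
The sequence repeats with period 36.
(6956 - 0) mod 36 = 8, so u[6956] = u[8] = 7.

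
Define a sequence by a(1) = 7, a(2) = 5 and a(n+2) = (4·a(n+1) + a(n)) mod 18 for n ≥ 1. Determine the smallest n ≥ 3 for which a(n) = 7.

a(1) = 7,  a(2) = 5,  a(3) = 9,  a(4) = 5,  a(5) = 11,  a(6) = 13,  a(7) = 9,  a(8) = 13,  a(9) = 7,  a(10) = 5.
The sequence repeats with period 8.
The value 7 next appears (with n ≥ 3) at a(9).

9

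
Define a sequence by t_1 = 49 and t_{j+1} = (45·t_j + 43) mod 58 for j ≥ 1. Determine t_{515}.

47

Computing terms: t_1 = 49; t_2 = 44; t_3 = 51; t_4 = 18; t_5 = 41; t_6 = 32; t_7 = 33; t_8 = 20; t_9 = 15; t_{10} = 22; t_{11} = 47; t_{12} = 12; t_{13} = 3; t_{14} = 4; t_{15} = 49.
Since t_{15} = t_1 = 49, the sequence is periodic with period 14.
So t_{515} = t_{1 + ((515-1) mod 14)} = t_{11} = 47.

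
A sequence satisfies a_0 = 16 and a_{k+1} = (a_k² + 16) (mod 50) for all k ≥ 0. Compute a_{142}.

22

a_0 = 16, a_1 = 22, a_2 = 0, a_3 = 16.
The sequence repeats with period 3.
So a_{142} = a_{0 + ((142-0) mod 3)} = a_1 = 22.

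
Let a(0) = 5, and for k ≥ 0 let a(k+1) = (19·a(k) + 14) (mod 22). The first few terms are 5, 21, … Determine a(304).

15

a(0) = 5; a(1) = 21; a(2) = 17; a(3) = 7; a(4) = 15; a(5) = 13; a(6) = 19; a(7) = 1; a(8) = 11; a(9) = 3; a(10) = 5.
The sequence repeats with period 10.
So a(304) = a(0 + ((304-0) mod 10)) = a(4) = 15.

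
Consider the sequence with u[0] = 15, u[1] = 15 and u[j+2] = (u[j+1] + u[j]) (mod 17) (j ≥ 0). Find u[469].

15

Listing terms: u[0] = 15, u[1] = 15, u[2] = 13, u[3] = 11, u[4] = 7, u[5] = 1, u[6] = 8, u[7] = 9, u[8] = 0, u[9] = 9, u[10] = 9, u[11] = 1, u[12] = 10, u[13] = 11, u[14] = 4, u[15] = 15, u[16] = 2, u[17] = 0, u[18] = 2, u[19] = 2, u[20] = 4, u[21] = 6, u[22] = 10, u[23] = 16, u[24] = 9, u[25] = 8, u[26] = 0, u[27] = 8, u[28] = 8, u[29] = 16, u[30] = 7, u[31] = 6, u[32] = 13, u[33] = 2, u[34] = 15, u[35] = 0, u[36] = 15, u[37] = 15.
Since (u[36], u[37]) = (u[0], u[1]) = (15, 15) (two consecutive terms determine the rest), the sequence is periodic with period 36.
(469 - 0) mod 36 = 1, so u[469] = u[1] = 15.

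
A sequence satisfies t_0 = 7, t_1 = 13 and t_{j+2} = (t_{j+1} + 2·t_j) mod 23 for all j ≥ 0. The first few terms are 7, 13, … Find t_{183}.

Listing terms: t_0 = 7; t_1 = 13; t_2 = 4; t_3 = 7; t_4 = 15; t_5 = 6; t_6 = 13; t_7 = 2; t_8 = 5; t_9 = 9; t_{10} = 19; t_{11} = 14; t_{12} = 6; t_{13} = 11; t_{14} = 0; t_{15} = 22; t_{16} = 22; t_{17} = 20; t_{18} = 18; t_{19} = 12; t_{20} = 2; t_{21} = 3; t_{22} = 7; t_{23} = 13.
The sequence repeats with period 22.
(183 - 0) mod 22 = 7, so t_{183} = t_7 = 2.

2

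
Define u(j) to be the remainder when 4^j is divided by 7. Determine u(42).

Computing terms: u(0) = 1, u(1) = 4, u(2) = 2, u(3) = 1.
Since u(3) = u(0) = 1, the sequence is periodic with period 3.
(42 - 0) mod 3 = 0, so u(42) = u(0) = 1.

1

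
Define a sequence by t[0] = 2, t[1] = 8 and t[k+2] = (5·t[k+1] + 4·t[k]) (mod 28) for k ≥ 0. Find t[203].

We have t[0] = 2, t[1] = 8, t[2] = 20, t[3] = 20, t[4] = 12, t[5] = 0, t[6] = 20, t[7] = 16, t[8] = 20, t[9] = 24, t[10] = 4, t[11] = 4, t[12] = 8, t[13] = 0, t[14] = 4, t[15] = 20, t[16] = 4, t[17] = 16, t[18] = 12, t[19] = 12, t[20] = 24, t[21] = 0, t[22] = 12, t[23] = 4, t[24] = 12, t[25] = 20, t[26] = 8, t[27] = 8, t[28] = 16, t[29] = 0, t[30] = 8, t[31] = 12, t[32] = 8, t[33] = 4, t[34] = 24, t[35] = 24, t[36] = 20, t[37] = 0, t[38] = 24, t[39] = 8, t[40] = 24, t[41] = 12, t[42] = 16, t[43] = 16, t[44] = 4, t[45] = 0, t[46] = 16, t[47] = 24, t[48] = 16, t[49] = 8, t[50] = 20.
Since (t[49], t[50]) = (t[1], t[2]) = (8, 20) (two consecutive terms determine the rest), the sequence is eventually periodic: after a pre-period of length 1 it cycles with period 48.
For k ≥ 1, t[k] depends only on (k - 1) mod 48. (203 - 1) mod 48 = 10, so t[203] = t[11] = 4.

4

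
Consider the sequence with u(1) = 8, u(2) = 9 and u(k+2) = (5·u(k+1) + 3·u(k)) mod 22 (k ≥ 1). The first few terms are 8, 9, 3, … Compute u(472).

20

Listing terms: u(1) = 8, u(2) = 9, u(3) = 3, u(4) = 20, u(5) = 21, u(6) = 11, u(7) = 8, u(8) = 7, u(9) = 15, u(10) = 8, u(11) = 19, u(12) = 9, u(13) = 14, u(14) = 9, u(15) = 21, u(16) = 0, u(17) = 19, u(18) = 7, u(19) = 4, u(20) = 19, u(21) = 19, u(22) = 20, u(23) = 3, u(24) = 9, u(25) = 10, u(26) = 11, u(27) = 19, u(28) = 18, u(29) = 15, u(30) = 19, u(31) = 8, u(32) = 9.
The sequence repeats with period 30.
So u(472) = u(1 + ((472-1) mod 30)) = u(22) = 20.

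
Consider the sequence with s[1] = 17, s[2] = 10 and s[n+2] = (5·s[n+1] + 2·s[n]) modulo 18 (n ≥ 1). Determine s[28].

We have s[1] = 17,  s[2] = 10,  s[3] = 12,  s[4] = 8,  s[5] = 10,  s[6] = 12.
Since (s[5], s[6]) = (s[2], s[3]) = (10, 12) (two consecutive terms determine the rest), the sequence is eventually periodic: after a pre-period of length 1 it cycles with period 3.
For n ≥ 2, s[n] depends only on (n - 2) mod 3. (28 - 2) mod 3 = 2, so s[28] = s[4] = 8.

8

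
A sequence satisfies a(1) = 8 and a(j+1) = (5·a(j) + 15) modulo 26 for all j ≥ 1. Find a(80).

Listing terms: a(1) = 8; a(2) = 3; a(3) = 4; a(4) = 9; a(5) = 8.
Since a(5) = a(1) = 8, the sequence is periodic with period 4.
(80 - 1) mod 4 = 3, so a(80) = a(4) = 9.

9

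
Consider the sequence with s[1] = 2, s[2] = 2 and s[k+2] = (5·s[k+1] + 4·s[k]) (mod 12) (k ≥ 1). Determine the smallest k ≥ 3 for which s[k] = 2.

4

Listing terms: s[1] = 2; s[2] = 2; s[3] = 6; s[4] = 2; s[5] = 10; s[6] = 10; s[7] = 6; s[8] = 10; s[9] = 2; s[10] = 2.
The sequence repeats with period 8.
The value 2 first appears (with k ≥ 3) at s[4].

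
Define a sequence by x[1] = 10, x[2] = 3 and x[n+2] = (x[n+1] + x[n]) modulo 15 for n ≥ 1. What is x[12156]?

Computing terms: x[1] = 10; x[2] = 3; x[3] = 13; x[4] = 1; x[5] = 14; x[6] = 0; x[7] = 14; x[8] = 14; x[9] = 13; x[10] = 12; x[11] = 10; x[12] = 7; x[13] = 2; x[14] = 9; x[15] = 11; x[16] = 5; x[17] = 1; x[18] = 6; x[19] = 7; x[20] = 13; x[21] = 5; x[22] = 3; x[23] = 8; x[24] = 11; x[25] = 4; x[26] = 0; x[27] = 4; x[28] = 4; x[29] = 8; x[30] = 12; x[31] = 5; x[32] = 2; x[33] = 7; x[34] = 9; x[35] = 1; x[36] = 10; x[37] = 11; x[38] = 6; x[39] = 2; x[40] = 8; x[41] = 10; x[42] = 3.
Since (x[41], x[42]) = (x[1], x[2]) = (10, 3) (two consecutive terms determine the rest), the sequence is periodic with period 40.
(12156 - 1) mod 40 = 35, so x[12156] = x[36] = 10.

10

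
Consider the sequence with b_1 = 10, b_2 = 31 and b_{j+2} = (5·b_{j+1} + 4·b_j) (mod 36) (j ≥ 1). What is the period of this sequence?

Computing terms: b_1 = 10; b_2 = 31; b_3 = 15; b_4 = 19; b_5 = 11; b_6 = 23; b_7 = 15; b_8 = 23; b_9 = 31; b_{10} = 31; b_{11} = 27; b_{12} = 7; b_{13} = 35; b_{14} = 23; b_{15} = 3; b_{16} = 35; b_{17} = 7; b_{18} = 31; b_{19} = 3; b_{20} = 31; b_{21} = 23; b_{22} = 23; b_{23} = 27; b_{24} = 11; b_{25} = 19; b_{26} = 31; b_{27} = 15.
Since (b_{26}, b_{27}) = (b_2, b_3) = (31, 15) (two consecutive terms determine the rest), the sequence is eventually periodic: after a pre-period of length 1 it cycles with period 24.

24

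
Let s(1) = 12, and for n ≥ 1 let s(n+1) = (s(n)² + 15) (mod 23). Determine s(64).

15

s(1) = 12; s(2) = 21; s(3) = 19; s(4) = 8; s(5) = 10; s(6) = 0; s(7) = 15; s(8) = 10.
Since s(8) = s(5) = 10, the sequence is eventually periodic: after a pre-period of length 4 it cycles with period 3.
For n ≥ 5, s(n) depends only on (n - 5) mod 3. (64 - 5) mod 3 = 2, so s(64) = s(7) = 15.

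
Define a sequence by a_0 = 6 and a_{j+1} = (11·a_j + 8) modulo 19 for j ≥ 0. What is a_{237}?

We have a_0 = 6, a_1 = 17, a_2 = 5, a_3 = 6.
Since a_3 = a_0 = 6, the sequence is periodic with period 3.
So a_{237} = a_{0 + ((237-0) mod 3)} = a_0 = 6.

6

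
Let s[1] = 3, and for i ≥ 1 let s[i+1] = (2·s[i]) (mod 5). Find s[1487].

2

We have s[1] = 3, s[2] = 1, s[3] = 2, s[4] = 4, s[5] = 3.
Since s[5] = s[1] = 3, the sequence is periodic with period 4.
(1487 - 1) mod 4 = 2, so s[1487] = s[3] = 2.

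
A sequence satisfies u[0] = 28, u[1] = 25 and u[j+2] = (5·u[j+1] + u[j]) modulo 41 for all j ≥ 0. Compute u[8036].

28

u[0] = 28; u[1] = 25; u[2] = 30; u[3] = 11; u[4] = 3; u[5] = 26; u[6] = 10; u[7] = 35; u[8] = 21; u[9] = 17; u[10] = 24; u[11] = 14; u[12] = 12; u[13] = 33; u[14] = 13; u[15] = 16; u[16] = 11; u[17] = 30; u[18] = 38; u[19] = 15; u[20] = 31; u[21] = 6; u[22] = 20; u[23] = 24; u[24] = 17; u[25] = 27; u[26] = 29; u[27] = 8; u[28] = 28; u[29] = 25.
The sequence repeats with period 28.
So u[8036] = u[0 + ((8036-0) mod 28)] = u[0] = 28.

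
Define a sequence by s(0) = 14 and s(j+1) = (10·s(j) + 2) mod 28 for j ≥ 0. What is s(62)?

22

s(0) = 14, s(1) = 2, s(2) = 22, s(3) = 26, s(4) = 10, s(5) = 18, s(6) = 14.
Since s(6) = s(0) = 14, the sequence is periodic with period 6.
(62 - 0) mod 6 = 2, so s(62) = s(2) = 22.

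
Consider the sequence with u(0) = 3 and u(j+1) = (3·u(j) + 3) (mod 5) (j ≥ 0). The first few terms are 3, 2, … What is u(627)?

0

We have u(0) = 3; u(1) = 2; u(2) = 4; u(3) = 0; u(4) = 3.
The sequence repeats with period 4.
So u(627) = u(0 + ((627-0) mod 4)) = u(3) = 0.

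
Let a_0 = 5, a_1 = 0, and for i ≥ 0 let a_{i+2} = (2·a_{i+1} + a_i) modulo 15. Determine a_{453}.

0

We have a_0 = 5,  a_1 = 0,  a_2 = 5,  a_3 = 10,  a_4 = 10,  a_5 = 0,  a_6 = 10,  a_7 = 5,  a_8 = 5,  a_9 = 0.
The sequence repeats with period 8.
(453 - 0) mod 8 = 5, so a_{453} = a_5 = 0.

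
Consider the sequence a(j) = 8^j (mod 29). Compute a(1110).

22

Computing terms: a(0) = 1,  a(1) = 8,  a(2) = 6,  a(3) = 19,  a(4) = 7,  a(5) = 27,  a(6) = 13,  a(7) = 17,  a(8) = 20,  a(9) = 15,  a(10) = 4,  a(11) = 3,  a(12) = 24,  a(13) = 18,  a(14) = 28,  a(15) = 21,  a(16) = 23,  a(17) = 10,  a(18) = 22,  a(19) = 2,  a(20) = 16,  a(21) = 12,  a(22) = 9,  a(23) = 14,  a(24) = 25,  a(25) = 26,  a(26) = 5,  a(27) = 11,  a(28) = 1.
Since a(28) = a(0) = 1, the sequence is periodic with period 28.
So a(1110) = a(0 + ((1110-0) mod 28)) = a(18) = 22.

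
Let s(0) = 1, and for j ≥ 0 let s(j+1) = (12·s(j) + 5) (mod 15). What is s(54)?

Computing terms: s(0) = 1, s(1) = 2, s(2) = 14, s(3) = 8, s(4) = 11, s(5) = 2.
Since s(5) = s(1) = 2, the sequence is eventually periodic: after a pre-period of length 1 it cycles with period 4.
For j ≥ 1, s(j) depends only on (j - 1) mod 4. (54 - 1) mod 4 = 1, so s(54) = s(2) = 14.

14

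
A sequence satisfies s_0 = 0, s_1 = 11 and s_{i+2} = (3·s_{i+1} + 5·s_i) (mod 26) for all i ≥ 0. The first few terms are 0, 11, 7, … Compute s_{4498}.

7

We have s_0 = 0; s_1 = 11; s_2 = 7; s_3 = 24; s_4 = 3; s_5 = 25; s_6 = 12; s_7 = 5; s_8 = 23; s_9 = 16; s_{10} = 7; s_{11} = 23; s_{12} = 0; s_{13} = 11.
The sequence repeats with period 12.
(4498 - 0) mod 12 = 10, so s_{4498} = s_{10} = 7.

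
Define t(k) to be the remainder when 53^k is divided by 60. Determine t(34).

49

We have t(1) = 53; t(2) = 49; t(3) = 17; t(4) = 1; t(5) = 53.
The sequence repeats with period 4.
So t(34) = t(1 + ((34-1) mod 4)) = t(2) = 49.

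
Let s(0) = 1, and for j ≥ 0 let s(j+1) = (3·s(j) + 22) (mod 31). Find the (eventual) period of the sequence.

30

s(0) = 1,  s(1) = 25,  s(2) = 4,  s(3) = 3,  s(4) = 0,  s(5) = 22,  s(6) = 26,  s(7) = 7,  s(8) = 12,  s(9) = 27,  s(10) = 10,  s(11) = 21,  s(12) = 23,  s(13) = 29,  s(14) = 16,  s(15) = 8,  s(16) = 15,  s(17) = 5,  s(18) = 6,  s(19) = 9,  s(20) = 18,  s(21) = 14,  s(22) = 2,  s(23) = 28,  s(24) = 13,  s(25) = 30,  s(26) = 19,  s(27) = 17,  s(28) = 11,  s(29) = 24,  s(30) = 1.
Since s(30) = s(0) = 1, the sequence is periodic with period 30.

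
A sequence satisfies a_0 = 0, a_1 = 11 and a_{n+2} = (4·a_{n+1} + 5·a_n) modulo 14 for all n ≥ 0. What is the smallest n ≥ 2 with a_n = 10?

4

We have a_0 = 0, a_1 = 11, a_2 = 2, a_3 = 7, a_4 = 10, a_5 = 5, a_6 = 0, a_7 = 11.
The sequence repeats with period 6.
The value 10 first appears (with n ≥ 2) at a_4.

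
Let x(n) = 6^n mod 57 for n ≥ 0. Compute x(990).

We have x(0) = 1,  x(1) = 6,  x(2) = 36,  x(3) = 45,  x(4) = 42,  x(5) = 24,  x(6) = 30,  x(7) = 9,  x(8) = 54,  x(9) = 39,  x(10) = 6.
Since x(10) = x(1) = 6, the sequence is eventually periodic: after a pre-period of length 1 it cycles with period 9.
For n ≥ 1, x(n) depends only on (n - 1) mod 9. (990 - 1) mod 9 = 8, so x(990) = x(9) = 39.

39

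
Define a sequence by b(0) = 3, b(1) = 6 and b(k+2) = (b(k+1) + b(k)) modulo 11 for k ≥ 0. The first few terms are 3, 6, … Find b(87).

b(0) = 3; b(1) = 6; b(2) = 9; b(3) = 4; b(4) = 2; b(5) = 6; b(6) = 8; b(7) = 3; b(8) = 0; b(9) = 3; b(10) = 3; b(11) = 6.
Since (b(10), b(11)) = (b(0), b(1)) = (3, 6) (two consecutive terms determine the rest), the sequence is periodic with period 10.
(87 - 0) mod 10 = 7, so b(87) = b(7) = 3.

3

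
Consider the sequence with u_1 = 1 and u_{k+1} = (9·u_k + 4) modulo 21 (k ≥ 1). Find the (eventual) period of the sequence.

Computing terms: u_1 = 1; u_2 = 13; u_3 = 16; u_4 = 1.
Since u_4 = u_1 = 1, the sequence is periodic with period 3.

3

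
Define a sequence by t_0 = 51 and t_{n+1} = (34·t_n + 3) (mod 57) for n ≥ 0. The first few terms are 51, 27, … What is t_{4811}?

t_0 = 51, t_1 = 27, t_2 = 9, t_3 = 24, t_4 = 21, t_5 = 33, t_6 = 42, t_7 = 6, t_8 = 36, t_9 = 30, t_{10} = 54, t_{11} = 15, t_{12} = 0, t_{13} = 3, t_{14} = 48, t_{15} = 39, t_{16} = 18, t_{17} = 45, t_{18} = 51.
The sequence repeats with period 18.
So t_{4811} = t_{0 + ((4811-0) mod 18)} = t_5 = 33.

33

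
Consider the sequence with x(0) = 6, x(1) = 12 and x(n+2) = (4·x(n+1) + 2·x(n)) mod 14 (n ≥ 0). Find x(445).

8

Computing terms: x(0) = 6, x(1) = 12, x(2) = 4, x(3) = 12, x(4) = 0, x(5) = 10, x(6) = 12, x(7) = 12, x(8) = 2, x(9) = 4, x(10) = 6, x(11) = 4, x(12) = 0, x(13) = 8, x(14) = 4, x(15) = 4, x(16) = 10, x(17) = 6, x(18) = 2, x(19) = 6, x(20) = 0, x(21) = 12, x(22) = 6, x(23) = 6, x(24) = 8, x(25) = 2, x(26) = 10, x(27) = 2, x(28) = 0, x(29) = 4, x(30) = 2, x(31) = 2, x(32) = 12, x(33) = 10, x(34) = 8, x(35) = 10, x(36) = 0, x(37) = 6, x(38) = 10, x(39) = 10, x(40) = 4, x(41) = 8, x(42) = 12, x(43) = 8, x(44) = 0, x(45) = 2, x(46) = 8, x(47) = 8, x(48) = 6, x(49) = 12.
The sequence repeats with period 48.
(445 - 0) mod 48 = 13, so x(445) = x(13) = 8.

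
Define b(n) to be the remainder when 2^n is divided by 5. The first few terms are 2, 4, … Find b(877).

b(1) = 2, b(2) = 4, b(3) = 3, b(4) = 1, b(5) = 2.
The sequence repeats with period 4.
So b(877) = b(1 + ((877-1) mod 4)) = b(1) = 2.

2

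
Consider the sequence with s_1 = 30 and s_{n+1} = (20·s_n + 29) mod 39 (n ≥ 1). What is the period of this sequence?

12

We have s_1 = 30, s_2 = 5, s_3 = 12, s_4 = 35, s_5 = 27, s_6 = 23, s_7 = 21, s_8 = 20, s_9 = 0, s_{10} = 29, s_{11} = 24, s_{12} = 2, s_{13} = 30.
The sequence repeats with period 12.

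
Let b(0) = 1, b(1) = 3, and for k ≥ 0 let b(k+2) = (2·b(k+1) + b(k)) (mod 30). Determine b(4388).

We have b(0) = 1,  b(1) = 3,  b(2) = 7,  b(3) = 17,  b(4) = 11,  b(5) = 9,  b(6) = 29,  b(7) = 7,  b(8) = 13,  b(9) = 3,  b(10) = 19,  b(11) = 11,  b(12) = 11,  b(13) = 3,  b(14) = 17,  b(15) = 7,  b(16) = 1,  b(17) = 9,  b(18) = 19,  b(19) = 17,  b(20) = 23,  b(21) = 3,  b(22) = 29,  b(23) = 1,  b(24) = 1,  b(25) = 3.
The sequence repeats with period 24.
(4388 - 0) mod 24 = 20, so b(4388) = b(20) = 23.

23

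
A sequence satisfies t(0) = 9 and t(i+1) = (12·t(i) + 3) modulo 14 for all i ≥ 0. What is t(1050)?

Listing terms: t(0) = 9, t(1) = 13, t(2) = 5, t(3) = 7, t(4) = 3, t(5) = 11, t(6) = 9.
Since t(6) = t(0) = 9, the sequence is periodic with period 6.
(1050 - 0) mod 6 = 0, so t(1050) = t(0) = 9.

9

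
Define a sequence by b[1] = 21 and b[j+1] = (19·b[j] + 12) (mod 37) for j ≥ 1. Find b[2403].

23

Listing terms: b[1] = 21; b[2] = 4; b[3] = 14; b[4] = 19; b[5] = 3; b[6] = 32; b[7] = 28; b[8] = 26; b[9] = 25; b[10] = 6; b[11] = 15; b[12] = 1; b[13] = 31; b[14] = 9; b[15] = 35; b[16] = 11; b[17] = 36; b[18] = 30; b[19] = 27; b[20] = 7; b[21] = 34; b[22] = 29; b[23] = 8; b[24] = 16; b[25] = 20; b[26] = 22; b[27] = 23; b[28] = 5; b[29] = 33; b[30] = 10; b[31] = 17; b[32] = 2; b[33] = 13; b[34] = 0; b[35] = 12; b[36] = 18; b[37] = 21.
The sequence repeats with period 36.
(2403 - 1) mod 36 = 26, so b[2403] = b[27] = 23.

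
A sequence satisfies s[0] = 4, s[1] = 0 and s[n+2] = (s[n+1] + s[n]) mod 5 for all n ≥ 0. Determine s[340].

4

Listing terms: s[0] = 4; s[1] = 0; s[2] = 4; s[3] = 4; s[4] = 3; s[5] = 2; s[6] = 0; s[7] = 2; s[8] = 2; s[9] = 4; s[10] = 1; s[11] = 0; s[12] = 1; s[13] = 1; s[14] = 2; s[15] = 3; s[16] = 0; s[17] = 3; s[18] = 3; s[19] = 1; s[20] = 4; s[21] = 0.
Since (s[20], s[21]) = (s[0], s[1]) = (4, 0) (two consecutive terms determine the rest), the sequence is periodic with period 20.
So s[340] = s[0 + ((340-0) mod 20)] = s[0] = 4.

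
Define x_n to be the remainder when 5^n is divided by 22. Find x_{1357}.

Computing terms: x_1 = 5,  x_2 = 3,  x_3 = 15,  x_4 = 9,  x_5 = 1,  x_6 = 5.
Since x_6 = x_1 = 5, the sequence is periodic with period 5.
So x_{1357} = x_{1 + ((1357-1) mod 5)} = x_2 = 3.

3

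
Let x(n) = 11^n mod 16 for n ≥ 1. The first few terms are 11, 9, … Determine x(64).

x(1) = 11, x(2) = 9, x(3) = 3, x(4) = 1, x(5) = 11.
Since x(5) = x(1) = 11, the sequence is periodic with period 4.
So x(64) = x(1 + ((64-1) mod 4)) = x(4) = 1.

1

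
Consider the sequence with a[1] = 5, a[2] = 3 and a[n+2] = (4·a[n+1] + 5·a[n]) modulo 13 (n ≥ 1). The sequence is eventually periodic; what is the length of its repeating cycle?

4

Computing terms: a[1] = 5, a[2] = 3, a[3] = 11, a[4] = 7, a[5] = 5, a[6] = 3.
Since (a[5], a[6]) = (a[1], a[2]) = (5, 3) (two consecutive terms determine the rest), the sequence is periodic with period 4.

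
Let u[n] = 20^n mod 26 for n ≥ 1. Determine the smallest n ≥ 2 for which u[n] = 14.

Computing terms: u[1] = 20, u[2] = 10, u[3] = 18, u[4] = 22, u[5] = 24, u[6] = 12, u[7] = 6, u[8] = 16, u[9] = 8, u[10] = 4, u[11] = 2, u[12] = 14, u[13] = 20.
Since u[13] = u[1] = 20, the sequence is periodic with period 12.
The value 14 first appears (with n ≥ 2) at u[12].

12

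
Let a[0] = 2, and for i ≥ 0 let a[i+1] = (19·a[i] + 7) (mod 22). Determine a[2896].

8

Computing terms: a[0] = 2, a[1] = 1, a[2] = 4, a[3] = 17, a[4] = 0, a[5] = 7, a[6] = 8, a[7] = 5, a[8] = 14, a[9] = 9, a[10] = 2.
The sequence repeats with period 10.
So a[2896] = a[0 + ((2896-0) mod 10)] = a[6] = 8.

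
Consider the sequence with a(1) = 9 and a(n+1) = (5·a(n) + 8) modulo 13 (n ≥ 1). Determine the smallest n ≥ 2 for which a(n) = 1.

2

Listing terms: a(1) = 9; a(2) = 1; a(3) = 0; a(4) = 8; a(5) = 9.
Since a(5) = a(1) = 9, the sequence is periodic with period 4.
The value 1 first appears (with n ≥ 2) at a(2).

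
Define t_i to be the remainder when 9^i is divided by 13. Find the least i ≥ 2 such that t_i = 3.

2

t_1 = 9,  t_2 = 3,  t_3 = 1,  t_4 = 9.
Since t_4 = t_1 = 9, the sequence is periodic with period 3.
The value 3 first appears (with i ≥ 2) at t_2.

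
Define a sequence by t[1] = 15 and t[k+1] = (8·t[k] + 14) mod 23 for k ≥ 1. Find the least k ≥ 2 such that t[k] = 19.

t[1] = 15, t[2] = 19, t[3] = 5, t[4] = 8, t[5] = 9, t[6] = 17, t[7] = 12, t[8] = 18, t[9] = 20, t[10] = 13, t[11] = 3, t[12] = 15.
The sequence repeats with period 11.
The value 19 first appears (with k ≥ 2) at t[2].

2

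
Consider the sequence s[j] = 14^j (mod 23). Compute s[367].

17

Computing terms: s[1] = 14,  s[2] = 12,  s[3] = 7,  s[4] = 6,  s[5] = 15,  s[6] = 3,  s[7] = 19,  s[8] = 13,  s[9] = 21,  s[10] = 18,  s[11] = 22,  s[12] = 9,  s[13] = 11,  s[14] = 16,  s[15] = 17,  s[16] = 8,  s[17] = 20,  s[18] = 4,  s[19] = 10,  s[20] = 2,  s[21] = 5,  s[22] = 1,  s[23] = 14.
Since s[23] = s[1] = 14, the sequence is periodic with period 22.
(367 - 1) mod 22 = 14, so s[367] = s[15] = 17.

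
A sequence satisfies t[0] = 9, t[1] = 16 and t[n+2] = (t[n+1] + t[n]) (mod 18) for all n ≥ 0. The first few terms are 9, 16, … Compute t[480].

Computing terms: t[0] = 9; t[1] = 16; t[2] = 7; t[3] = 5; t[4] = 12; t[5] = 17; t[6] = 11; t[7] = 10; t[8] = 3; t[9] = 13; t[10] = 16; t[11] = 11; t[12] = 9; t[13] = 2; t[14] = 11; t[15] = 13; t[16] = 6; t[17] = 1; t[18] = 7; t[19] = 8; t[20] = 15; t[21] = 5; t[22] = 2; t[23] = 7; t[24] = 9; t[25] = 16.
The sequence repeats with period 24.
So t[480] = t[0 + ((480-0) mod 24)] = t[0] = 9.

9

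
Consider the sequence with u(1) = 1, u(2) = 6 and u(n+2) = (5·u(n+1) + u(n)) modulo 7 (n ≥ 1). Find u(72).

u(1) = 1, u(2) = 6, u(3) = 3, u(4) = 0, u(5) = 3, u(6) = 1, u(7) = 1, u(8) = 6.
The sequence repeats with period 6.
(72 - 1) mod 6 = 5, so u(72) = u(6) = 1.

1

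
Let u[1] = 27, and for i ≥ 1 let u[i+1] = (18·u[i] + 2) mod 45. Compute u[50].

We have u[1] = 27; u[2] = 38; u[3] = 11; u[4] = 20; u[5] = 2; u[6] = 38.
Since u[6] = u[2] = 38, the sequence is eventually periodic: after a pre-period of length 1 it cycles with period 4.
For i ≥ 2, u[i] depends only on (i - 2) mod 4. (50 - 2) mod 4 = 0, so u[50] = u[2] = 38.

38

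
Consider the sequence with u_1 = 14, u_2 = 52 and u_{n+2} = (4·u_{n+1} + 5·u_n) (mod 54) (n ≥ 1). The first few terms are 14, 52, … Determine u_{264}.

We have u_1 = 14; u_2 = 52; u_3 = 8; u_4 = 22; u_5 = 20; u_6 = 28; u_7 = 50; u_8 = 16; u_9 = 44; u_{10} = 40; u_{11} = 2; u_{12} = 46; u_{13} = 32; u_{14} = 34; u_{15} = 26; u_{16} = 4; u_{17} = 38; u_{18} = 10; u_{19} = 14; u_{20} = 52.
The sequence repeats with period 18.
(264 - 1) mod 18 = 11, so u_{264} = u_{12} = 46.

46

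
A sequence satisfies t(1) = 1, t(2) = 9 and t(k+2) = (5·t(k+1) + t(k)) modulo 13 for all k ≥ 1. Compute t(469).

1

Computing terms: t(1) = 1,  t(2) = 9,  t(3) = 7,  t(4) = 5,  t(5) = 6,  t(6) = 9,  t(7) = 12,  t(8) = 4,  t(9) = 6,  t(10) = 8,  t(11) = 7,  t(12) = 4,  t(13) = 1,  t(14) = 9.
Since (t(13), t(14)) = (t(1), t(2)) = (1, 9) (two consecutive terms determine the rest), the sequence is periodic with period 12.
(469 - 1) mod 12 = 0, so t(469) = t(1) = 1.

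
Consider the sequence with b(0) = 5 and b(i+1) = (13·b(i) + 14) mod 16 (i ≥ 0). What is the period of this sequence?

8

b(0) = 5,  b(1) = 15,  b(2) = 1,  b(3) = 11,  b(4) = 13,  b(5) = 7,  b(6) = 9,  b(7) = 3,  b(8) = 5.
The sequence repeats with period 8.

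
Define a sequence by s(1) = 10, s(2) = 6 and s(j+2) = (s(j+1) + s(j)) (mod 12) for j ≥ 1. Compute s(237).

s(1) = 10; s(2) = 6; s(3) = 4; s(4) = 10; s(5) = 2; s(6) = 0; s(7) = 2; s(8) = 2; s(9) = 4; s(10) = 6; s(11) = 10; s(12) = 4; s(13) = 2; s(14) = 6; s(15) = 8; s(16) = 2; s(17) = 10; s(18) = 0; s(19) = 10; s(20) = 10; s(21) = 8; s(22) = 6; s(23) = 2; s(24) = 8; s(25) = 10; s(26) = 6.
The sequence repeats with period 24.
So s(237) = s(1 + ((237-1) mod 24)) = s(21) = 8.

8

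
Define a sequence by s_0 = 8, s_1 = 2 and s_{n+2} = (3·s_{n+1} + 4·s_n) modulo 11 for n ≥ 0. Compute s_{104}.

We have s_0 = 8, s_1 = 2, s_2 = 5, s_3 = 1, s_4 = 1, s_5 = 7, s_6 = 3, s_7 = 4, s_8 = 2, s_9 = 0, s_{10} = 8, s_{11} = 2.
Since (s_{10}, s_{11}) = (s_0, s_1) = (8, 2) (two consecutive terms determine the rest), the sequence is periodic with period 10.
(104 - 0) mod 10 = 4, so s_{104} = s_4 = 1.

1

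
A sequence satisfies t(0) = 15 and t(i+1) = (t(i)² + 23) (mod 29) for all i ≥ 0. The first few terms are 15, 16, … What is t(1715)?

Listing terms: t(0) = 15,  t(1) = 16,  t(2) = 18,  t(3) = 28,  t(4) = 24,  t(5) = 19,  t(6) = 7,  t(7) = 14,  t(8) = 16.
Since t(8) = t(1) = 16, the sequence is eventually periodic: after a pre-period of length 1 it cycles with period 7.
For i ≥ 1, t(i) depends only on (i - 1) mod 7. (1715 - 1) mod 7 = 6, so t(1715) = t(7) = 14.

14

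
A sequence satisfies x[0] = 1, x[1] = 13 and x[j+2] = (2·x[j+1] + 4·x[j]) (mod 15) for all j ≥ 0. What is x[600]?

1

Listing terms: x[0] = 1; x[1] = 13; x[2] = 0; x[3] = 7; x[4] = 14; x[5] = 11; x[6] = 3; x[7] = 5; x[8] = 7; x[9] = 4; x[10] = 6; x[11] = 13; x[12] = 5; x[13] = 2; x[14] = 9; x[15] = 11; x[16] = 13; x[17] = 10; x[18] = 12; x[19] = 4; x[20] = 11; x[21] = 8; x[22] = 0; x[23] = 2; x[24] = 4; x[25] = 1; x[26] = 3; x[27] = 10; x[28] = 2; x[29] = 14; x[30] = 6; x[31] = 8; x[32] = 10; x[33] = 7; x[34] = 9; x[35] = 1; x[36] = 8; x[37] = 5; x[38] = 12; x[39] = 14; x[40] = 1; x[41] = 13.
The sequence repeats with period 40.
So x[600] = x[0 + ((600-0) mod 40)] = x[0] = 1.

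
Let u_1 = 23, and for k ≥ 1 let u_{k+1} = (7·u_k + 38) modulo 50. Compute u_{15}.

31

We have u_1 = 23; u_2 = 49; u_3 = 31; u_4 = 5; u_5 = 23.
Since u_5 = u_1 = 23, the sequence is periodic with period 4.
So u_{15} = u_{1 + ((15-1) mod 4)} = u_3 = 31.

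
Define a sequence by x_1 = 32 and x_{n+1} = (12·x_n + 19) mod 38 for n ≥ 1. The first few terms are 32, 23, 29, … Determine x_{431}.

15

Computing terms: x_1 = 32; x_2 = 23; x_3 = 29; x_4 = 25; x_5 = 15; x_6 = 9; x_7 = 13; x_8 = 23.
Since x_8 = x_2 = 23, the sequence is eventually periodic: after a pre-period of length 1 it cycles with period 6.
For n ≥ 2, x_n depends only on (n - 2) mod 6. (431 - 2) mod 6 = 3, so x_{431} = x_5 = 15.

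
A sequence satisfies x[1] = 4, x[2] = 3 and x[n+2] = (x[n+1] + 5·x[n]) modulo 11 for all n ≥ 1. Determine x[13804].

We have x[1] = 4; x[2] = 3; x[3] = 1; x[4] = 5; x[5] = 10; x[6] = 2; x[7] = 8; x[8] = 7; x[9] = 3; x[10] = 5; x[11] = 9; x[12] = 1; x[13] = 2; x[14] = 7; x[15] = 6; x[16] = 8; x[17] = 5; x[18] = 1; x[19] = 4; x[20] = 9; x[21] = 7; x[22] = 8; x[23] = 10; x[24] = 6; x[25] = 1; x[26] = 9; x[27] = 3; x[28] = 4; x[29] = 8; x[30] = 6; x[31] = 2; x[32] = 10; x[33] = 9; x[34] = 4; x[35] = 5; x[36] = 3; x[37] = 6; x[38] = 10; x[39] = 7; x[40] = 2; x[41] = 4; x[42] = 3.
The sequence repeats with period 40.
(13804 - 1) mod 40 = 3, so x[13804] = x[4] = 5.

5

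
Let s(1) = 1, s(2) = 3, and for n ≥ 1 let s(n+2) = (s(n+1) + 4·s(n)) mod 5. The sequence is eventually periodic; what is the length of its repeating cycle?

6

We have s(1) = 1; s(2) = 3; s(3) = 2; s(4) = 4; s(5) = 2; s(6) = 3; s(7) = 1; s(8) = 3.
The sequence repeats with period 6.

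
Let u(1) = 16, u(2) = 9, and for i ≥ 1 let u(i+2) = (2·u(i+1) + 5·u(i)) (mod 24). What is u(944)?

We have u(1) = 16; u(2) = 9; u(3) = 2; u(4) = 1; u(5) = 12; u(6) = 5; u(7) = 22; u(8) = 21; u(9) = 8; u(10) = 1; u(11) = 18; u(12) = 17; u(13) = 4; u(14) = 21; u(15) = 14; u(16) = 13; u(17) = 0; u(18) = 17; u(19) = 10; u(20) = 9; u(21) = 20; u(22) = 13; u(23) = 6; u(24) = 5; u(25) = 16; u(26) = 9.
The sequence repeats with period 24.
So u(944) = u(1 + ((944-1) mod 24)) = u(8) = 21.

21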